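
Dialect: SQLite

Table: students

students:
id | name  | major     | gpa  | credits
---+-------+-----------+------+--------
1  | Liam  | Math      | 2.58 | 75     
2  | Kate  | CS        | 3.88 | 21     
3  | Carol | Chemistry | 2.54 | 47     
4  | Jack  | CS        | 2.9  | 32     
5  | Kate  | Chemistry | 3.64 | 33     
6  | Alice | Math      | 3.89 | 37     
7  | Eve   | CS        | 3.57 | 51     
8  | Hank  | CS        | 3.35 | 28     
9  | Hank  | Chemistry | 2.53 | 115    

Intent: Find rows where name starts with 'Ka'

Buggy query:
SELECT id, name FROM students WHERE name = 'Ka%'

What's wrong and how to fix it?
Bug: Wildcards only work with LIKE; '=' treats '%' as a literal character

Fix: Use LIKE for wildcard pattern matching

Corrected query:
SELECT id, name FROM students WHERE name LIKE 'Ka%'

Result:
id | name
---+-----
2  | Kate
5  | Kate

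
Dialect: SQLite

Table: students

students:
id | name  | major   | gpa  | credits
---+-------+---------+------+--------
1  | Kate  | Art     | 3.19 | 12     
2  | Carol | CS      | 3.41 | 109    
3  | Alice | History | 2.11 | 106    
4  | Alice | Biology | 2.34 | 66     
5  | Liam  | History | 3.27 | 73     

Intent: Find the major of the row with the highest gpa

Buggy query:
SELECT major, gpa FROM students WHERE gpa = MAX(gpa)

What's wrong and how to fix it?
Bug: MAX(gpa) is an aggregate and cannot be used directly in WHERE

Fix: Use a subquery: WHERE gpa = (SELECT MAX(gpa) FROM students)

Corrected query:
SELECT major, gpa FROM students WHERE gpa = (SELECT MAX(gpa) FROM students)

Result:
major | gpa 
------+-----
CS    | 3.41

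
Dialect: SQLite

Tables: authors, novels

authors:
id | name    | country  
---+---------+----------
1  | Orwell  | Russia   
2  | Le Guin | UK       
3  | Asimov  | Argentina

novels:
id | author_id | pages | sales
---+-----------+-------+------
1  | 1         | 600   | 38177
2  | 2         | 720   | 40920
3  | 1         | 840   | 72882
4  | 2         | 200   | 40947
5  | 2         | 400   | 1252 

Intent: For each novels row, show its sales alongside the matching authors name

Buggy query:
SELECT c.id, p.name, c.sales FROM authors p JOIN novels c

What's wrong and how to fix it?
Bug: Missing join condition: each novels row is matched to all authors rows instead of just its own

Fix: Specify the join condition linking the foreign key to the parent id

Corrected query:
SELECT c.id, p.name, c.sales FROM authors p JOIN novels c ON c.author_id = p.id

Result:
id | name    | sales
---+---------+------
1  | Orwell  | 38177
2  | Le Guin | 40920
3  | Orwell  | 72882
4  | Le Guin | 40947
5  | Le Guin | 1252 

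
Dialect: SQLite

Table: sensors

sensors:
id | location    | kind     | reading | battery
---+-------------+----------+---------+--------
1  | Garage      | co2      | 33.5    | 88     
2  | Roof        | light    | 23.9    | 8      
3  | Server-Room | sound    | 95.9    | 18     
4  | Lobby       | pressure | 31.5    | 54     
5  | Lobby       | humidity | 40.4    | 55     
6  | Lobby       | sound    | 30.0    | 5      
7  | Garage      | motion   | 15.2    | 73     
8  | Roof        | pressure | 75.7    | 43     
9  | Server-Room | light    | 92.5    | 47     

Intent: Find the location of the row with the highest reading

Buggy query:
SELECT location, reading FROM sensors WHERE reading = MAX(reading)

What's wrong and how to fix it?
Bug: MAX(reading) is an aggregate and cannot be used directly in WHERE

Fix: Wrap MAX in a scalar subquery so WHERE compares against a single value

Corrected query:
SELECT location, reading FROM sensors WHERE reading = (SELECT MAX(reading) FROM sensors)

Result:
location    | reading
------------+--------
Server-Room | 95.9   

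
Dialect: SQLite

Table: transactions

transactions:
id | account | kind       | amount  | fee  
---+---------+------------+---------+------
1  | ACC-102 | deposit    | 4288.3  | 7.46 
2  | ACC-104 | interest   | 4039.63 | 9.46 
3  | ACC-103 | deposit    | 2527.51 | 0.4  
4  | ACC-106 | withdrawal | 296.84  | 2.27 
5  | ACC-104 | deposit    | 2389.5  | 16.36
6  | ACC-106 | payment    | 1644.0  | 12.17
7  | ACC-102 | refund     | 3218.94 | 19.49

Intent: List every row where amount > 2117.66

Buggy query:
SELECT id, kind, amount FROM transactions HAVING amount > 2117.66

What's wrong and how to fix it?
Bug: HAVING filters the output of aggregation, but this query has no GROUP BY and no aggregate functions, so SQLite rejects it (HAVING clause on a non-aggregate query); the condition here is per row

Fix: Replace HAVING with WHERE since the condition applies to individual rows

Corrected query:
SELECT id, kind, amount FROM transactions WHERE amount > 2117.66

Result:
id | kind     | amount 
---+----------+--------
1  | deposit  | 4288.3 
2  | interest | 4039.63
3  | deposit  | 2527.51
5  | deposit  | 2389.5 
7  | refund   | 3218.94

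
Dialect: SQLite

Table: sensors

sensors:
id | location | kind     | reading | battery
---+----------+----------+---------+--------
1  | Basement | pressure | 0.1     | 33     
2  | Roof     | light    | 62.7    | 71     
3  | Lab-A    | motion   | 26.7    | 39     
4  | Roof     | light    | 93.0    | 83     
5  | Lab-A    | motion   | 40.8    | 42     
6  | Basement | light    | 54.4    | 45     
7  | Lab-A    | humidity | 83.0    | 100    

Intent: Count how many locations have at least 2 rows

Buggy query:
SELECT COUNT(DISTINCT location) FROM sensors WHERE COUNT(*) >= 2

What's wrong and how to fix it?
Bug: WHERE filters individual rows, not groups, so a group-level COUNT is invalid there

Fix: Use a subquery that GROUPs and filters with HAVING, then count its rows

Corrected query:
SELECT COUNT(*) FROM (SELECT location FROM sensors GROUP BY location HAVING COUNT(*) >= 2)

Result:
COUNT(*)
--------
3       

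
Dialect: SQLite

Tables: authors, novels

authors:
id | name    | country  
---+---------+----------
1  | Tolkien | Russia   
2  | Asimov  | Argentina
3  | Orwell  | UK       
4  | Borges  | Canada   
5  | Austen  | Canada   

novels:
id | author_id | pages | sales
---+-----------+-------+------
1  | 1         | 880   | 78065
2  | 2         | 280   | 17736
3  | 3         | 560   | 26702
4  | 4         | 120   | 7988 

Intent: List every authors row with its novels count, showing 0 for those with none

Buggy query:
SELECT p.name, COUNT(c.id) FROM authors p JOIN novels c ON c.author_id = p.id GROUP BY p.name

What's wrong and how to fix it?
Bug: An inner join excludes parents with zero children

Fix: Switch to LEFT JOIN to retain unmatched parent rows

Corrected query:
SELECT p.name, COUNT(c.id) FROM authors p LEFT JOIN novels c ON c.author_id = p.id GROUP BY p.name

Result:
name    | COUNT(c.id)
--------+------------
Asimov  | 1          
Austen  | 0          
Borges  | 1          
Orwell  | 1          
Tolkien | 1          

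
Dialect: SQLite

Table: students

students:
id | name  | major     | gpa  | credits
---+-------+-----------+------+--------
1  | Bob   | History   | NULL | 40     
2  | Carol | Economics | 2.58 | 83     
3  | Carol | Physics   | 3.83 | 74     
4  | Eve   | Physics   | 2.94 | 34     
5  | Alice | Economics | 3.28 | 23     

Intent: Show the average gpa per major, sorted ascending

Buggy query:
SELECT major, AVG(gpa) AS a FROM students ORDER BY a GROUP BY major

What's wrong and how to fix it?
Bug: GROUP BY must precede ORDER BY

Fix: Reorder: SELECT … FROM … GROUP BY … ORDER BY …

Corrected query:
SELECT major, AVG(gpa) AS a FROM students GROUP BY major ORDER BY a

Result:
major     | a    
----------+------
History   | NULL 
Economics | 2.93 
Physics   | 3.385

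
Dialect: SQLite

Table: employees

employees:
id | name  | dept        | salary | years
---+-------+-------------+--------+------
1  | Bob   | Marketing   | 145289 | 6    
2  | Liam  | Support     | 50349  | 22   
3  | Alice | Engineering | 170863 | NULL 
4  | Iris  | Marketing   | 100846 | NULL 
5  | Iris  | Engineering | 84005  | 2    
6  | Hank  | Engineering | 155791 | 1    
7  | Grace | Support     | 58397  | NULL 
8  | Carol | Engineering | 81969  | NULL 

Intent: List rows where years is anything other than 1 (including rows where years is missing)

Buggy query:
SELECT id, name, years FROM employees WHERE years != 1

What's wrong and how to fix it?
Bug: 'years != 1' is unknown when years is NULL, so NULL rows are silently excluded

Fix: Add an explicit OR years IS NULL to include the missing-value rows

Corrected query:
SELECT id, name, years FROM employees WHERE years != 1 OR years IS NULL

Result:
id | name  | years
---+-------+------
1  | Bob   | 6    
2  | Liam  | 22   
3  | Alice | NULL 
4  | Iris  | NULL 
5  | Iris  | 2    
7  | Grace | NULL 
8  | Carol | NULL 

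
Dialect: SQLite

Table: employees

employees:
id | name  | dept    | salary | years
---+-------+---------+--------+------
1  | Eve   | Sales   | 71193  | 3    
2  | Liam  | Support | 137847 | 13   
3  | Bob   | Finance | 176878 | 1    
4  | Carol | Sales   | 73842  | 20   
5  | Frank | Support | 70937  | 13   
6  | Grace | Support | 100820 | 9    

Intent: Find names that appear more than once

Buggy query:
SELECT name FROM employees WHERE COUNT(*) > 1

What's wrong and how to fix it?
Bug: COUNT(*) is an aggregate and cannot be used in WHERE

Fix: Group first, then use HAVING for the count condition

Corrected query:
SELECT name FROM employees GROUP BY name HAVING COUNT(*) > 1

Result:
(no rows)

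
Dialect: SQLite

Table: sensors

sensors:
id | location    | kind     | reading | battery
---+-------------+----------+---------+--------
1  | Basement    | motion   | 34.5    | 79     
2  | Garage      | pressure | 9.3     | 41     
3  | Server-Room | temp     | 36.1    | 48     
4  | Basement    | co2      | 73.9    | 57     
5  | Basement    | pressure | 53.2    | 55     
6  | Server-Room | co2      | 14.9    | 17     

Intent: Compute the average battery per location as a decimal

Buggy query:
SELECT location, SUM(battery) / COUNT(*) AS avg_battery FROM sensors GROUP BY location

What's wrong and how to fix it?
Bug: Both operands are integers, so '/' performs integer division and truncates

Fix: Multiply by 1.0 (or CAST to REAL) to force floating-point division

Corrected query:
SELECT location, SUM(battery) * 1.0 / COUNT(*) AS avg_battery FROM sensors GROUP BY location

Result:
location    | avg_battery
------------+------------
Basement    | 63.666667  
Garage      | 41         
Server-Room | 32.5       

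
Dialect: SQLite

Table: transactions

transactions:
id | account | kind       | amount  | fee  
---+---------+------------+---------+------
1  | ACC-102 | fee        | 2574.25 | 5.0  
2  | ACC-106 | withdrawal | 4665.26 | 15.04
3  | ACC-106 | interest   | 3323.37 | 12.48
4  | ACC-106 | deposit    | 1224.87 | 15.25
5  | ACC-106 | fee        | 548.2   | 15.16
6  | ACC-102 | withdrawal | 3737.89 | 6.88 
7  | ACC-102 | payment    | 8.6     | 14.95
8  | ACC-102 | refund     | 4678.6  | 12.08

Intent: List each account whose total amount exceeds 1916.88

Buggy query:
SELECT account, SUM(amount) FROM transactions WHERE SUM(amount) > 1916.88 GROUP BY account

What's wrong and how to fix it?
Bug: WHERE runs before GROUP BY, so aggregates aren't available there

Fix: Use HAVING (which filters groups after aggregation) instead of WHERE

Corrected query:
SELECT account, SUM(amount) FROM transactions GROUP BY account HAVING SUM(amount) > 1916.88

Result:
account | SUM(amount)
--------+------------
ACC-102 | 10999.34   
ACC-106 | 9761.7     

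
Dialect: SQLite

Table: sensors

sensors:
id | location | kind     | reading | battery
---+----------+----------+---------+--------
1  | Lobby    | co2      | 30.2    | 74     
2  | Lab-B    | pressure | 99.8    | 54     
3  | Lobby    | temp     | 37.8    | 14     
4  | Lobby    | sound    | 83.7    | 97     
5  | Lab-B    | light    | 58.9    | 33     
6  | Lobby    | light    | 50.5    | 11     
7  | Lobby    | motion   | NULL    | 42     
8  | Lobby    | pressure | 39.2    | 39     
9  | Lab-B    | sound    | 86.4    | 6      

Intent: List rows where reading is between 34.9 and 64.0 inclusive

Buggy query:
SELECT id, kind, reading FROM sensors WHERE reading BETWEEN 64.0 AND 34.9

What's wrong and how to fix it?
Bug: BETWEEN expects the lower bound first; with 64.0 AND 34.9 the range is empty

Fix: Swap the bounds so the smaller value comes first

Corrected query:
SELECT id, kind, reading FROM sensors WHERE reading BETWEEN 34.9 AND 64.0

Result:
id | kind     | reading
---+----------+--------
3  | temp     | 37.8   
5  | light    | 58.9   
6  | light    | 50.5   
8  | pressure | 39.2   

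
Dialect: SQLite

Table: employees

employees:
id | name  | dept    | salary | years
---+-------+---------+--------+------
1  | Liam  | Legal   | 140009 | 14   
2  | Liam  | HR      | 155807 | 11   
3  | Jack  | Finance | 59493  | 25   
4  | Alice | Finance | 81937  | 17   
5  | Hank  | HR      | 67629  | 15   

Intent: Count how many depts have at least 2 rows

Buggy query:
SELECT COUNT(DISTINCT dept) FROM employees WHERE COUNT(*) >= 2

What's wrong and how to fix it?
Bug: COUNT(*) cannot appear in WHERE; the per-group count doesn't exist yet

Fix: Group first with HAVING COUNT(*) >= 2, then COUNT the resulting groups

Corrected query:
SELECT COUNT(*) FROM (SELECT dept FROM employees GROUP BY dept HAVING COUNT(*) >= 2)

Result:
COUNT(*)
--------
2       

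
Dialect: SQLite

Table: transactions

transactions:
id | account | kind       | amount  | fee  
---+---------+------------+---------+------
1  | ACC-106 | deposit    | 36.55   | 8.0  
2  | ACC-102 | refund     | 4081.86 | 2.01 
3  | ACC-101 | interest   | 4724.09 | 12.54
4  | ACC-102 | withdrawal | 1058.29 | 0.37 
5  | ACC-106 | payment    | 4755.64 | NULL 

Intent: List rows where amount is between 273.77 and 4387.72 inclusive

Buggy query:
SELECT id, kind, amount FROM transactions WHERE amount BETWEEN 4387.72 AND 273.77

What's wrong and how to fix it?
Bug: BETWEEN expects the lower bound first; with 4387.72 AND 273.77 the range is empty

Fix: Write BETWEEN 273.77 AND 4387.72

Corrected query:
SELECT id, kind, amount FROM transactions WHERE amount BETWEEN 273.77 AND 4387.72

Result:
id | kind       | amount 
---+------------+--------
2  | refund     | 4081.86
4  | withdrawal | 1058.29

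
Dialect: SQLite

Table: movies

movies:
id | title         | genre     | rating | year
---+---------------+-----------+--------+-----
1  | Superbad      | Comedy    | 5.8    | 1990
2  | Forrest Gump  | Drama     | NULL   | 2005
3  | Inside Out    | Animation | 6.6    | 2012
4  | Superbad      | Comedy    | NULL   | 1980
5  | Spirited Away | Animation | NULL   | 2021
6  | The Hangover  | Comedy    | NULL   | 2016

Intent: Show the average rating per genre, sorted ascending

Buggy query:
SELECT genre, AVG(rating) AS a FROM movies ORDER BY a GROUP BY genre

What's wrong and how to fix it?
Bug: GROUP BY must precede ORDER BY

Fix: Reorder: SELECT … FROM … GROUP BY … ORDER BY …

Corrected query:
SELECT genre, AVG(rating) AS a FROM movies GROUP BY genre ORDER BY a

Result:
genre     | a   
----------+-----
Drama     | NULL
Comedy    | 5.8 
Animation | 6.6 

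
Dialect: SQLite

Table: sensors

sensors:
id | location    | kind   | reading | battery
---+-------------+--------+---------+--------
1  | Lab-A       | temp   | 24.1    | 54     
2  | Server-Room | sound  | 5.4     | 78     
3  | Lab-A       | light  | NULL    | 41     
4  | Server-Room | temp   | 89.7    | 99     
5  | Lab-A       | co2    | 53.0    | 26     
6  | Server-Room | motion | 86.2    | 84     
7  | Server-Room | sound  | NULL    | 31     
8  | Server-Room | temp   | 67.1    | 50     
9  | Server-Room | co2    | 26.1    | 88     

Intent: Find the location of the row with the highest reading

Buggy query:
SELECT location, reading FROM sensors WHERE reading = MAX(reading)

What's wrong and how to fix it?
Bug: WHERE is evaluated per row; an aggregate over the whole table isn't defined there

Fix: Wrap MAX in a scalar subquery so WHERE compares against a single value

Corrected query:
SELECT location, reading FROM sensors WHERE reading = (SELECT MAX(reading) FROM sensors)

Result:
location    | reading
------------+--------
Server-Room | 89.7   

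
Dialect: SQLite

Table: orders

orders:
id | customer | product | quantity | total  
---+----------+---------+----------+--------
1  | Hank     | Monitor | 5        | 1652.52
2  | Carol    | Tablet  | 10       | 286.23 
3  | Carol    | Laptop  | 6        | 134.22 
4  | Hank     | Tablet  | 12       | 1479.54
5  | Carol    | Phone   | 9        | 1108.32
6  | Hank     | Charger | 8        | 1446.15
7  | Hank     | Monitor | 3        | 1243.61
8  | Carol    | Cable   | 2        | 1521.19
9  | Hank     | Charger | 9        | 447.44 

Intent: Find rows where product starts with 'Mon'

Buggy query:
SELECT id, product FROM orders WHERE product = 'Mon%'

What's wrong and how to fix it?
Bug: Wildcards only work with LIKE; '=' treats '%' as a literal character

Fix: Replace '=' with LIKE so 'Mon%' is treated as a pattern

Corrected query:
SELECT id, product FROM orders WHERE product LIKE 'Mon%'

Result:
id | product
---+--------
1  | Monitor
7  | Monitor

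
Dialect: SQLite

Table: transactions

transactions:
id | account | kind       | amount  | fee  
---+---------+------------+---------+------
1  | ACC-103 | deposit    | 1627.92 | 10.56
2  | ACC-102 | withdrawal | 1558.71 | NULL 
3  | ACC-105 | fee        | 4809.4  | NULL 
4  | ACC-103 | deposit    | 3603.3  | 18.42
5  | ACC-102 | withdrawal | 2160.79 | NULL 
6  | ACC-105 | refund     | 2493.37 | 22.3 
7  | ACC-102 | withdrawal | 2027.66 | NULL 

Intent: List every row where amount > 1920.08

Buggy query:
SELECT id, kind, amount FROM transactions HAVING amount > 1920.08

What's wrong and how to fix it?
Bug: This is a non-aggregate query (no GROUP BY, no aggregates), so in SQLite the HAVING clause is invalid here; a row-level condition belongs in WHERE

Fix: Replace HAVING with WHERE since the condition applies to individual rows

Corrected query:
SELECT id, kind, amount FROM transactions WHERE amount > 1920.08

Result:
id | kind       | amount 
---+------------+--------
3  | fee        | 4809.4 
4  | deposit    | 3603.3 
5  | withdrawal | 2160.79
6  | refund     | 2493.37
7  | withdrawal | 2027.66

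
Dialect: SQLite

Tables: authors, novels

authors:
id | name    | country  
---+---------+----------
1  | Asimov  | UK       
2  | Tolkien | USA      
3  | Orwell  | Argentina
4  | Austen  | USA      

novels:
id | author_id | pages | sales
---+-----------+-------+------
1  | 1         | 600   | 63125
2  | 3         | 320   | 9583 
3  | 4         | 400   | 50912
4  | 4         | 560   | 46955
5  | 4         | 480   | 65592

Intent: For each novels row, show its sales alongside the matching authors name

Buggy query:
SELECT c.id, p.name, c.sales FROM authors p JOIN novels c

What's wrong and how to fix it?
Bug: Missing join condition: each novels row is matched to all authors rows instead of just its own

Fix: Specify the join condition linking the foreign key to the parent id

Corrected query:
SELECT c.id, p.name, c.sales FROM authors p JOIN novels c ON c.author_id = p.id

Result:
id | name   | sales
---+--------+------
1  | Asimov | 63125
2  | Orwell | 9583 
3  | Austen | 50912
4  | Austen | 46955
5  | Austen | 65592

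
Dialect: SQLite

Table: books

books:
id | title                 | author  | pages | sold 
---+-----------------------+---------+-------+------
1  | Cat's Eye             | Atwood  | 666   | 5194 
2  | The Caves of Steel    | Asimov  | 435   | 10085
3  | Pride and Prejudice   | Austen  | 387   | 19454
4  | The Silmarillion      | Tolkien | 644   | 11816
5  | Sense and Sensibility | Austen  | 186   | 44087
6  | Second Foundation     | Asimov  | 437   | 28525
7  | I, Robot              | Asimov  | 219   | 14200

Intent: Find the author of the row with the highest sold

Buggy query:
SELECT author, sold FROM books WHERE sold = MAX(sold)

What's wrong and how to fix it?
Bug: MAX(sold) is an aggregate and cannot be used directly in WHERE

Fix: Use a subquery: WHERE sold = (SELECT MAX(sold) FROM books)

Corrected query:
SELECT author, sold FROM books WHERE sold = (SELECT MAX(sold) FROM books)

Result:
author | sold 
-------+------
Austen | 44087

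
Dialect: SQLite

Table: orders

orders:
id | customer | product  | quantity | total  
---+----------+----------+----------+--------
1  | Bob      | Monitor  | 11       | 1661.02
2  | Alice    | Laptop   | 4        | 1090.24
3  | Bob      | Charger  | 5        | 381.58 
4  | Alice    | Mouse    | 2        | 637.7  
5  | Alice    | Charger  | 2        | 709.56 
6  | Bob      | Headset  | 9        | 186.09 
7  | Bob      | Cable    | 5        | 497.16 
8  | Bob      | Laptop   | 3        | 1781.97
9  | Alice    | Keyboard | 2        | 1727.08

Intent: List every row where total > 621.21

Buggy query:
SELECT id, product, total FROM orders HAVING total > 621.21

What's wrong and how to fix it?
Bug: HAVING filters the output of aggregation, but this query has no GROUP BY and no aggregate functions, so SQLite rejects it (HAVING clause on a non-aggregate query); the condition here is per row

Fix: Replace HAVING with WHERE since the condition applies to individual rows

Corrected query:
SELECT id, product, total FROM orders WHERE total > 621.21

Result:
id | product  | total  
---+----------+--------
1  | Monitor  | 1661.02
2  | Laptop   | 1090.24
4  | Mouse    | 637.7  
5  | Charger  | 709.56 
8  | Laptop   | 1781.97
9  | Keyboard | 1727.08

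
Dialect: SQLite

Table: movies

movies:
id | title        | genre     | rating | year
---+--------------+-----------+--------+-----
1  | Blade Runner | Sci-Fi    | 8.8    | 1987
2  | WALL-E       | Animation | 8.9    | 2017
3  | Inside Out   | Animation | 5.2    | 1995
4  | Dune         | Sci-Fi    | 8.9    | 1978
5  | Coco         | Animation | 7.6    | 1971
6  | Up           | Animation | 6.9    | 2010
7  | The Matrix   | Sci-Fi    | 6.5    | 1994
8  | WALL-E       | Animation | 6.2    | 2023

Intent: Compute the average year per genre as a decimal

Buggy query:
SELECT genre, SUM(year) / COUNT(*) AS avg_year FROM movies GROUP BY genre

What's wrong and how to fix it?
Bug: SUM(year) and COUNT(*) are both integers; the division truncates the fractional part

Fix: Multiply by 1.0 (or CAST to REAL) to force floating-point division

Corrected query:
SELECT genre, SUM(year) * 1.0 / COUNT(*) AS avg_year FROM movies GROUP BY genre

Result:
genre     | avg_year   
----------+------------
Animation | 2003.2     
Sci-Fi    | 1986.333333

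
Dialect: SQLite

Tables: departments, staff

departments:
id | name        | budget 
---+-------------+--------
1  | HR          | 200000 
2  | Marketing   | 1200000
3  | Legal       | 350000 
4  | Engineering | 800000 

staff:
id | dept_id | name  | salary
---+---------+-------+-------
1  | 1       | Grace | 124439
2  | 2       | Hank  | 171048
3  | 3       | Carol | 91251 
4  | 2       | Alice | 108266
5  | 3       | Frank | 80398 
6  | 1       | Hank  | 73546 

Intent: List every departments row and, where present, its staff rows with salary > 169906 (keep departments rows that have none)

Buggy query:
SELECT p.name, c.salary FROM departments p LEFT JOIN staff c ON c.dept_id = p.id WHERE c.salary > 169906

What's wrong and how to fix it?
Bug: A WHERE condition on the right-hand table after LEFT JOIN drops unmatched parents

Fix: Move the right-table condition into the ON clause so unmatched parents are kept

Corrected query:
SELECT p.name, c.salary FROM departments p LEFT JOIN staff c ON c.dept_id = p.id AND c.salary > 169906

Result:
name        | salary
------------+-------
HR          | NULL  
Marketing   | 171048
Legal       | NULL  
Engineering | NULL  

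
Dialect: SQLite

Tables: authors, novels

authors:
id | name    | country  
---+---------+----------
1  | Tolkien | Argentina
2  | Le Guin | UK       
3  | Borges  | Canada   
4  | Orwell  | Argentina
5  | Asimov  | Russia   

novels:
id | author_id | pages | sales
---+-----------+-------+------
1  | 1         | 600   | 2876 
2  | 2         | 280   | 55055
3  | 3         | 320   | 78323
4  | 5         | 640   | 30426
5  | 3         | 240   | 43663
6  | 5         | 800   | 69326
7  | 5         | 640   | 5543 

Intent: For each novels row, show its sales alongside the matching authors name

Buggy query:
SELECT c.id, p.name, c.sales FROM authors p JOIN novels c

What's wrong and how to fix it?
Bug: Missing join condition: each novels row is matched to all authors rows instead of just its own

Fix: Specify the join condition linking the foreign key to the parent id

Corrected query:
SELECT c.id, p.name, c.sales FROM authors p JOIN novels c ON c.author_id = p.id

Result:
id | name    | sales
---+---------+------
1  | Tolkien | 2876 
2  | Le Guin | 55055
3  | Borges  | 78323
4  | Asimov  | 30426
5  | Borges  | 43663
6  | Asimov  | 69326
7  | Asimov  | 5543 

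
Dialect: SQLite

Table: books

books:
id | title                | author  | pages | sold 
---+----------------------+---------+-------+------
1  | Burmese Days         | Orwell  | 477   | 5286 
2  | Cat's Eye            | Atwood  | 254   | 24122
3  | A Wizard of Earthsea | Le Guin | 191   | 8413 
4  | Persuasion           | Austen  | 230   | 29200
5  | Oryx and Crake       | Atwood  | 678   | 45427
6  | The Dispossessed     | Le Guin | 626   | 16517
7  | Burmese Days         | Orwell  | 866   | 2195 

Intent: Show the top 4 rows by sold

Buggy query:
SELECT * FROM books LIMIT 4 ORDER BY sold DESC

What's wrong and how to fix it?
Bug: LIMIT must come after ORDER BY

Fix: Sort with ORDER BY, then apply LIMIT

Corrected query:
SELECT * FROM books ORDER BY sold DESC LIMIT 4

Result:
id | title            | author  | pages | sold 
---+------------------+---------+-------+------
5  | Oryx and Crake   | Atwood  | 678   | 45427
4  | Persuasion       | Austen  | 230   | 29200
2  | Cat's Eye        | Atwood  | 254   | 24122
6  | The Dispossessed | Le Guin | 626   | 16517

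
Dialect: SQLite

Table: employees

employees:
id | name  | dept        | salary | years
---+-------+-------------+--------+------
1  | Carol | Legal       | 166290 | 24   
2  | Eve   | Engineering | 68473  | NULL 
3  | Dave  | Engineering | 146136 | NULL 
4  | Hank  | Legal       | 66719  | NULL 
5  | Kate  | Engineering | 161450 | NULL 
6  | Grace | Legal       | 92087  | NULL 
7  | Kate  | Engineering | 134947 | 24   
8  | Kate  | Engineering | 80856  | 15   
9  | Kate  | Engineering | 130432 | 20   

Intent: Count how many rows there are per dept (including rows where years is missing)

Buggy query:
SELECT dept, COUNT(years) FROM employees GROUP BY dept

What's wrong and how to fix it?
Bug: COUNT(years) skips NULLs, so groups with missing years are undercounted

Fix: Use COUNT(*) to count all rows regardless of NULL

Corrected query:
SELECT dept, COUNT(*) FROM employees GROUP BY dept

Result:
dept        | COUNT(*)
------------+---------
Engineering | 6       
Legal       | 3       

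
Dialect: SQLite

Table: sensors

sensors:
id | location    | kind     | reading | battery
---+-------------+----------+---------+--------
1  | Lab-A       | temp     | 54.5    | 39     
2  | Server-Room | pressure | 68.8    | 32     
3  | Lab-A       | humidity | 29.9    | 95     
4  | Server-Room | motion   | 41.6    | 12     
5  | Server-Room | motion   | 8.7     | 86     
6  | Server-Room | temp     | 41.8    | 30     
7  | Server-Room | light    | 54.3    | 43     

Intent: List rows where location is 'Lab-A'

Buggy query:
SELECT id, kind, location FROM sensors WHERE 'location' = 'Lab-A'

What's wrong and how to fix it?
Bug: 'location' in single quotes is a string literal, not the column; the comparison is literal-vs-literal and never true

Fix: Reference the column as location without single quotes

Corrected query:
SELECT id, kind, location FROM sensors WHERE location = 'Lab-A'

Result:
id | kind     | location
---+----------+---------
1  | temp     | Lab-A   
3  | humidity | Lab-A   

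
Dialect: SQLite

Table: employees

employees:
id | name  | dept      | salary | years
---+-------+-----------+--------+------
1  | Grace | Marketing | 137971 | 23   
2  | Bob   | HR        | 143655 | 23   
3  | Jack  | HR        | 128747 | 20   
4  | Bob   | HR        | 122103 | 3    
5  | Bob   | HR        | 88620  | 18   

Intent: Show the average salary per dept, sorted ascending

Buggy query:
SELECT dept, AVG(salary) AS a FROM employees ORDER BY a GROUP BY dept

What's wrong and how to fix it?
Bug: ORDER BY appears before GROUP BY; SQL clause order requires GROUP BY first

Fix: Move ORDER BY to the end, after GROUP BY

Corrected query:
SELECT dept, AVG(salary) AS a FROM employees GROUP BY dept ORDER BY a

Result:
dept      | a        
----------+----------
HR        | 120781.25
Marketing | 137971   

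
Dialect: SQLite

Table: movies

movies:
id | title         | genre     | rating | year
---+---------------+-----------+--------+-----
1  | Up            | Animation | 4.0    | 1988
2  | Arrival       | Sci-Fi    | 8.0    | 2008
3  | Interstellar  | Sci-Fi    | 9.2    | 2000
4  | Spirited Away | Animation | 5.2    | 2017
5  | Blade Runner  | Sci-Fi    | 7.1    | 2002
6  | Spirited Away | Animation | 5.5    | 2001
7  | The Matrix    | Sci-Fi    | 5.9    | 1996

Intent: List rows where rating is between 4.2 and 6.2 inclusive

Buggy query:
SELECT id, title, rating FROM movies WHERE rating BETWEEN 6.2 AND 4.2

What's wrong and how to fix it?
Bug: The bounds are reversed; BETWEEN a AND b requires a <= b to match anything

Fix: Write BETWEEN 4.2 AND 6.2

Corrected query:
SELECT id, title, rating FROM movies WHERE rating BETWEEN 4.2 AND 6.2

Result:
id | title         | rating
---+---------------+-------
4  | Spirited Away | 5.2   
6  | Spirited Away | 5.5   
7  | The Matrix    | 5.9   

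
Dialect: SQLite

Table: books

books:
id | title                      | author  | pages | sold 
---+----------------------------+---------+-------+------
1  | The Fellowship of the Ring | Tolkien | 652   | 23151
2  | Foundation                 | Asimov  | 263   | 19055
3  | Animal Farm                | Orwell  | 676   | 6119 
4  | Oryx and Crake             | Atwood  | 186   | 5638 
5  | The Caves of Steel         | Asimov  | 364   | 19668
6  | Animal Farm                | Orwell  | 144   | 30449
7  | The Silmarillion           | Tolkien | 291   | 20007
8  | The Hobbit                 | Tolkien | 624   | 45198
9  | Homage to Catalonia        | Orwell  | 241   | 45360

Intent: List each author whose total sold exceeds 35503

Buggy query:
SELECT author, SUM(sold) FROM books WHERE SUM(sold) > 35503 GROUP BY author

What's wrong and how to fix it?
Bug: WHERE runs before GROUP BY, so aggregates aren't available there

Fix: Use HAVING (which filters groups after aggregation) instead of WHERE

Corrected query:
SELECT author, SUM(sold) FROM books GROUP BY author HAVING SUM(sold) > 35503

Result:
author  | SUM(sold)
--------+----------
Asimov  | 38723    
Orwell  | 81928    
Tolkien | 88356    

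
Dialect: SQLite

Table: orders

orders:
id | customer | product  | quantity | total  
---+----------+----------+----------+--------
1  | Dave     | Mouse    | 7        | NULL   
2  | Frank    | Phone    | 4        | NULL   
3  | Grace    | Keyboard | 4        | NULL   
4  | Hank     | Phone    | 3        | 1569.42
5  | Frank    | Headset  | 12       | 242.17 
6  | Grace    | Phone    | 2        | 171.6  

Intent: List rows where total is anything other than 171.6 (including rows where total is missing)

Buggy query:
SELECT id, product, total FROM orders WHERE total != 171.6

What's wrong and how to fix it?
Bug: 'total != 171.6' is unknown when total is NULL, so NULL rows are silently excluded

Fix: Add an explicit OR total IS NULL to include the missing-value rows

Corrected query:
SELECT id, product, total FROM orders WHERE total != 171.6 OR total IS NULL

Result:
id | product  | total  
---+----------+--------
1  | Mouse    | NULL   
2  | Phone    | NULL   
3  | Keyboard | NULL   
4  | Phone    | 1569.42
5  | Headset  | 242.17 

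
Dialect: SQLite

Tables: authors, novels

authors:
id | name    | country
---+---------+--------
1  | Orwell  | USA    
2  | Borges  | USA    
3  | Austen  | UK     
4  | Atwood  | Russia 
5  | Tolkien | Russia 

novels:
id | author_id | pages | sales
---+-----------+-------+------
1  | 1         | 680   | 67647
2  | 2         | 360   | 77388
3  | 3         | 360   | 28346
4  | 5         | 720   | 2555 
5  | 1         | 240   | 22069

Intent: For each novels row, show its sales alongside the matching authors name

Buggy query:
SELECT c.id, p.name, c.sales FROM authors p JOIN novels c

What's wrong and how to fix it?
Bug: Missing join condition: each novels row is matched to all authors rows instead of just its own

Fix: Specify the join condition linking the foreign key to the parent id

Corrected query:
SELECT c.id, p.name, c.sales FROM authors p JOIN novels c ON c.author_id = p.id

Result:
id | name    | sales
---+---------+------
1  | Orwell  | 67647
2  | Borges  | 77388
3  | Austen  | 28346
4  | Tolkien | 2555 
5  | Orwell  | 22069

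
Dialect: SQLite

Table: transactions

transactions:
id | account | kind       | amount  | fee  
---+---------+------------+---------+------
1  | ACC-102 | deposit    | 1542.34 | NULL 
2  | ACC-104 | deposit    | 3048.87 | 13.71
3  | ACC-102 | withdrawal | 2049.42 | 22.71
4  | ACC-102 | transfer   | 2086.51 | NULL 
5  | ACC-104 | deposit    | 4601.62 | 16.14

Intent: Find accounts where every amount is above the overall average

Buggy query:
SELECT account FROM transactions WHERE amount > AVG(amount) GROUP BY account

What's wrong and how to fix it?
Bug: AVG() is an aggregate; it can't sit directly in WHERE

Fix: Use a subquery for AVG and a HAVING MIN(...) filter so the condition holds for every row in the group

Corrected query:
SELECT account FROM transactions GROUP BY account HAVING MIN(amount) > (SELECT AVG(amount) FROM transactions)

Result:
account
-------
ACC-104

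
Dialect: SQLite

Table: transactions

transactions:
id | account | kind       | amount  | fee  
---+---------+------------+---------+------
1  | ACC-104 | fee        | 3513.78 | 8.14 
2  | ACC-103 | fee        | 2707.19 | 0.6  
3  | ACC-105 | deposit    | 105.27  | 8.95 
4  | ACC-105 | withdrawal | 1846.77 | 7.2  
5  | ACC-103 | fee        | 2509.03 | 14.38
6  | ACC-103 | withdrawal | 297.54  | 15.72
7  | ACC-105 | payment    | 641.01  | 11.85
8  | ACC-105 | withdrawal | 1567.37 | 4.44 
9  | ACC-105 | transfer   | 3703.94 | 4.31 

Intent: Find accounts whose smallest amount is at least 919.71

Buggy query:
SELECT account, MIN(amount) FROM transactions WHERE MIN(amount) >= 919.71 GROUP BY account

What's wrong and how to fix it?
Bug: MIN() in WHERE is a misuse of aggregate

Fix: Use HAVING for the per-group MIN condition

Corrected query:
SELECT account, MIN(amount) FROM transactions GROUP BY account HAVING MIN(amount) >= 919.71

Result:
account | MIN(amount)
--------+------------
ACC-104 | 3513.78    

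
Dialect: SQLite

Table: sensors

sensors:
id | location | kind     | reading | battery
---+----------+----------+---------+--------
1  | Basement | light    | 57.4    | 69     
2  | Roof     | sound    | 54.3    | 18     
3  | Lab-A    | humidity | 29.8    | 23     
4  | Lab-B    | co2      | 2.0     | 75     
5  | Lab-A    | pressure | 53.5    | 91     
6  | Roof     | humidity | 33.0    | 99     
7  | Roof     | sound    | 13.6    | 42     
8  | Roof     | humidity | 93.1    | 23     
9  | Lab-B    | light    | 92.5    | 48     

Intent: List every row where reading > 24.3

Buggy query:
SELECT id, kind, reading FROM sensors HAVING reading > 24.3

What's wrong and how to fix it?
Bug: This is a non-aggregate query (no GROUP BY, no aggregates), so in SQLite the HAVING clause is invalid here; a row-level condition belongs in WHERE

Fix: Replace HAVING with WHERE since the condition applies to individual rows

Corrected query:
SELECT id, kind, reading FROM sensors WHERE reading > 24.3

Result:
id | kind     | reading
---+----------+--------
1  | light    | 57.4   
2  | sound    | 54.3   
3  | humidity | 29.8   
5  | pressure | 53.5   
6  | humidity | 33     
8  | humidity | 93.1   
9  | light    | 92.5   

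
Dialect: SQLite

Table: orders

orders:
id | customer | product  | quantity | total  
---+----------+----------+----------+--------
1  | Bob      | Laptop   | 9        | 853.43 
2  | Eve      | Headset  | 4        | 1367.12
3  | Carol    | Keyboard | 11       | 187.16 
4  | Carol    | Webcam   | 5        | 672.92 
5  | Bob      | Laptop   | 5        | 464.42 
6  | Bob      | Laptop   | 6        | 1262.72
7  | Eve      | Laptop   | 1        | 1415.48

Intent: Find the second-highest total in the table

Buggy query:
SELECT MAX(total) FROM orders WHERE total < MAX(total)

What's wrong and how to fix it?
Bug: MAX(total) on the right of the comparison is an aggregate-in-WHERE error

Fix: Compute the overall MAX in a subquery, then take MAX of rows below it

Corrected query:
SELECT MAX(total) FROM orders WHERE total < (SELECT MAX(total) FROM orders)

Result:
MAX(total)
----------
1367.12   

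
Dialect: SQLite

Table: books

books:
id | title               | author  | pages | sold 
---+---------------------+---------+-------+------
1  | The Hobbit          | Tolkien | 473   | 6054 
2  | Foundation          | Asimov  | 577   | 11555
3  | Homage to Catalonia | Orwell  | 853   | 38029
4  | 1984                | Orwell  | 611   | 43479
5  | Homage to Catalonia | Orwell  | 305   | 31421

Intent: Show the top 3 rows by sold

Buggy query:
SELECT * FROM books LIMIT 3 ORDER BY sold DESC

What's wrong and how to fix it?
Bug: LIMIT must come after ORDER BY

Fix: Sort with ORDER BY, then apply LIMIT

Corrected query:
SELECT * FROM books ORDER BY sold DESC LIMIT 3

Result:
id | title               | author | pages | sold 
---+---------------------+--------+-------+------
4  | 1984                | Orwell | 611   | 43479
3  | Homage to Catalonia | Orwell | 853   | 38029
5  | Homage to Catalonia | Orwell | 305   | 31421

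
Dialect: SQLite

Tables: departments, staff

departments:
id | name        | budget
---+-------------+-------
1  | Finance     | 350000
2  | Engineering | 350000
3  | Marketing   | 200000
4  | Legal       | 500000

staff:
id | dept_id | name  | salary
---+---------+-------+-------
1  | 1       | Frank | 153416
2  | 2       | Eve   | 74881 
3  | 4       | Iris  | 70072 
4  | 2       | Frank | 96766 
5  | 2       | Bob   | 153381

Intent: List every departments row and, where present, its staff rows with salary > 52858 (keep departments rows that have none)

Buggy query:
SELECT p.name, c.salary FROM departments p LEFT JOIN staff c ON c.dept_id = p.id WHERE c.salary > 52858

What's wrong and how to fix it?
Bug: Filtering c.salary in WHERE discards the NULL rows produced by LEFT JOIN, turning it into an inner join

Fix: Put 'c.salary > 52858' in the JOIN's ON clause instead of WHERE

Corrected query:
SELECT p.name, c.salary FROM departments p LEFT JOIN staff c ON c.dept_id = p.id AND c.salary > 52858

Result:
name        | salary
------------+-------
Finance     | 153416
Engineering | 74881 
Engineering | 96766 
Engineering | 153381
Marketing   | NULL  
Legal       | 70072 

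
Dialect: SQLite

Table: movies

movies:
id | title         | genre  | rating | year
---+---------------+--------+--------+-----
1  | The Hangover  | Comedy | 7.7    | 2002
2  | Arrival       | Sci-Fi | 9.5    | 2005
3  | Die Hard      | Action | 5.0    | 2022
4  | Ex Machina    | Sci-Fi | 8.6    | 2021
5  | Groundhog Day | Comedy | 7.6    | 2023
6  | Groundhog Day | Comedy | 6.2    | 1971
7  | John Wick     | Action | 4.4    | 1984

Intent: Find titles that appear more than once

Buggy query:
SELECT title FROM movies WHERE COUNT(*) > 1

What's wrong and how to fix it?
Bug: WHERE can't reference COUNT(*); aggregates are computed after WHERE

Fix: GROUP BY title, then filter groups with HAVING COUNT(*) > 1

Corrected query:
SELECT title FROM movies GROUP BY title HAVING COUNT(*) > 1

Result:
title        
-------------
Groundhog Day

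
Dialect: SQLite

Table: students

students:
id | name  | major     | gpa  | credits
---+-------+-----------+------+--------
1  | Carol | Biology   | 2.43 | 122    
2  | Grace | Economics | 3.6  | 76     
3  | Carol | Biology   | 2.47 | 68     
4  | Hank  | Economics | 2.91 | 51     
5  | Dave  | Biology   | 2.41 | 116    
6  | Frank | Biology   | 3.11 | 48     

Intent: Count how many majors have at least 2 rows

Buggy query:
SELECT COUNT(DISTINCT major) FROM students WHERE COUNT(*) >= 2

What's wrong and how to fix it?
Bug: COUNT(*) cannot appear in WHERE; the per-group count doesn't exist yet

Fix: Use a subquery that GROUPs and filters with HAVING, then count its rows

Corrected query:
SELECT COUNT(*) FROM (SELECT major FROM students GROUP BY major HAVING COUNT(*) >= 2)

Result:
COUNT(*)
--------
2       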